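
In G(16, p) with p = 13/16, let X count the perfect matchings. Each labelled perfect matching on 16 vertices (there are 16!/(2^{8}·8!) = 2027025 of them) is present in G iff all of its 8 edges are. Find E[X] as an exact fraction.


K_16 has 16!/(2^{8}·8!) = 2027025 labelled perfect matchings.
For each such perfect matching H, let X_H = 1 if all 8 edges of H are present in G. Then P[X_H = 1] = p^{8} = (13/16)^{8} = 815730721/4294967296.
By linearity: E[X] = Σ_H E[X_H] = 2027025 · p^{8} = 2027025 · 815730721/4294967296 = 1653506564735025/4294967296.
Numerically: E[X] ≈ 3.85e+05.

E[X] = 2027025 · (13/16)^{8} = 1653506564735025/4294967296 ≈ 3.85e+05.


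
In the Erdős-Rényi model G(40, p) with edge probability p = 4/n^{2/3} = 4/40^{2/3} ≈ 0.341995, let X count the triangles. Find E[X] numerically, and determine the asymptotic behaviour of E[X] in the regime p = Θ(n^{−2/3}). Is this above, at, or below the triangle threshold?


Number of potential triangles: C(40, 3) = 9880.
Each occurs with probability p³ ≈ (0.341995)³ ≈ 4.00000000e-02.
By linearity: E[X] = C(40, 3)·p³ ≈ 9880 · 4.00000000e-02 ≈ 395.200000.
Since α = 2/3 < 1, p = c/n^{2/3} ≫ 1/n is above the triangle threshold p ~ 1/n. Asymptotically E[X] ~ (c³/6)·n^{3(1−α)} = (4³/6)·n^{1} → ∞; triangles are abundant w.h.p.

E[X] ≈ 395.200000; in regime p = Θ(1/n^{2/3}) E[X] diverges (above the triangle threshold p ~ 1/n).


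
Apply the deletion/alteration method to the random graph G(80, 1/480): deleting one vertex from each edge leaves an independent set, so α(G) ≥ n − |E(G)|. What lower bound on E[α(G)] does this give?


E[|E(G)|] = C(80, 2)·p = 3160 · (1/480) = 79/12.
E[α(G)] ≥ n − E[|E(G)|] = 80 − 79/12 = 881/12.
Numerically: ≈ 73.41667.
(This is only a lower bound; the true E[α(G)] may be larger.)

E[α(G)] ≥ 881/12 ≈ 73.41667.


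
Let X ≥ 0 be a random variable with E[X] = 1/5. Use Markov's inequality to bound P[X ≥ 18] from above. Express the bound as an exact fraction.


μ = E[X] = 1/5, a = 18.
Markov: P[X ≥ 18] ≤ μ/a = (1/5)/18 = 1/90.
Numerically: ≈ 0.0111.
(Since a = 18 > μ = 0.2000, the bound 1/90 is < 1 and informative.)

P[X ≥ 18] ≤ 1/90 ≈ 0.0111.


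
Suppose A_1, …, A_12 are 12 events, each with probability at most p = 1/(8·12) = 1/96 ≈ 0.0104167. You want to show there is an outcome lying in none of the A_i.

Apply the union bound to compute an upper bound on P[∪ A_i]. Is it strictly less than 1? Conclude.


Union bound: P[∪_{i=1}^{12} A_i] ≤ Σ_i P[A_i] ≤ 12·p = 12·(1/96) = 1/8.
Numerically: 1/8 ≈ 0.1250000.
Is 1/8 < 1? YES.
Since P[∪ A_i] ≤ 1/8 < 1, the complement has P[∩ A_i^c] ≥ 1 − 1/8 = 7/8 > 0, so some outcome avoids every A_i.

12·p = 1/8 ≈ 0.1250000; existence CERTIFIED by the union bound.


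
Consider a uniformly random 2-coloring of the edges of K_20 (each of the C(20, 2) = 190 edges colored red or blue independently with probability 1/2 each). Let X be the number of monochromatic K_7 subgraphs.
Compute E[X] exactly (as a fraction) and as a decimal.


Let X = Σ_S X_S over the C(20, 7) = 77520 subsets S of size 7, where X_S = 1 if the K_7 on S is monochromatic.
For a fixed S, the K_7 on S has C(7, 2) = 21 edges. P[all 21 edges red] = (1/2)^21, and likewise for blue, so P[monochromatic] = 2·(1/2)^21 = 2^{1 − 21} = 1/1048576.
Summing: E[X] = C(20, 7) · 2^{1 − 21} = 77520 · 1/1048576 = 4845/65536.
Numerically: E[X] ≈ 0.074.

E[X] = C(20,7)·2^(1−C(7,2)) = 4845/65536 ≈ 0.074.


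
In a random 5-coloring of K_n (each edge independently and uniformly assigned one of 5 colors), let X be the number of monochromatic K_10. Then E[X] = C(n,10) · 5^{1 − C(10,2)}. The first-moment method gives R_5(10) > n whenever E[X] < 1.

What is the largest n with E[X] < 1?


We need C(n, 10) · 5^{1 − 45} < 1, i.e. C(n, 10) < 5^{45 − 1} = 5684341886080801486968994140625.
Check values of n near the boundary:
  n = 5390: C(5390, 10) = 5655833965919099070255434039753; 5655833965919099070255434039753 < 5684341886080801486968994140625? YES
  n = 5391: C(5391, 10) = 5666344714787188828795213697883; 5666344714787188828795213697883 < 5684341886080801486968994140625? YES
  n = 5392: C(5392, 10) = 5676873040158402483252283957448; 5676873040158402483252283957448 < 5684341886080801486968994140625? YES
  n = 5393: C(5393, 10) = 5687418968154238267170642278008; 5687418968154238267170642278008 < 5684341886080801486968994140625? NO
  n = 5394: C(5394, 10) = 5697982524930156243149785372878; 5697982524930156243149785372878 < 5684341886080801486968994140625? NO
  n = 5395: C(5395, 10) = 5708563736675616143322765475706; 5708563736675616143322765475706 < 5684341886080801486968994140625? NO
The largest n with C(n, 10) < 5684341886080801486968994140625 is n = 5392 (where E[X] = 5676873040158402483252283957448/5684341886080801486968994140625 ≈ 0.9986861). Hence R_5(10) > 5392, i.e. R_5(10) ≥ 5393.

Largest n = 5392; hence R_5(10) > 5392.


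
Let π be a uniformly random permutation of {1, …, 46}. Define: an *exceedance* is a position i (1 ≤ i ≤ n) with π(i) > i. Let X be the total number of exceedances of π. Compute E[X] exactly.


Write X = Σ_{i=1}^{46} X_i, where X_i = 1_{π(i) > i}.
For each fixed i, π(i) is uniform over {1, …, 46} (marginal of a uniform permutation), so P[π(i) > i] = (n − i)/n. Summing: Σ_{i=1}^{46} (n − i)/n = (0 + 1 + … + 45)/46 = 46(46 − 1)/(2·46) = (46 − 1)/2.
Hence E[X] = Σ_{i=1}^{46} (46 − i)/46 = 45/2 ≈ 22.500.

E[X] = 45/2 = 22.500.


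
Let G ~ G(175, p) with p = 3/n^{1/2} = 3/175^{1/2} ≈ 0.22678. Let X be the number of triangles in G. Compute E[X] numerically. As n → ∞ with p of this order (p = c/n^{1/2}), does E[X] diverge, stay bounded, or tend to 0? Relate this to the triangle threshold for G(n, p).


Number of potential triangles: C(175, 3) = 877975.
Each occurs with probability p³ ≈ (0.22678)³ ≈ 1.1662904e-02.
By linearity: E[X] = C(175, 3)·p³ ≈ 877975 · 1.1662904e-02 ≈ 10239.73791.
Since α = 1/2 < 1, p = c/n^{1/2} ≫ 1/n is above the triangle threshold p ~ 1/n. Asymptotically E[X] ~ (c³/6)·n^{3(1−α)} = (3³/6)·n^{1.5} → ∞; triangles are abundant w.h.p.

E[X] ≈ 10239.73791; in regime p = Θ(1/n^{1/2}) E[X] diverges (above the triangle threshold p ~ 1/n).


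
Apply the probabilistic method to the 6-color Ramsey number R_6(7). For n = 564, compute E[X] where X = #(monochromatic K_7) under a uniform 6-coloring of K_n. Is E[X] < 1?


E[X] = C(564, 7) · 6^{1 − 21} = 3469685994423792 · 6^{−20} = 3469685994423792/3656158440062976.
As a reduced fraction: E[X] = 24095041627943/25389989167104 ≈ 0.9489977.
Is E[X] < 1? YES.
Since E[X] < 1, there exists a 6-coloring of K_{564} with no monochromatic K_7; hence R_6(7) > 564.

E[X] = 24095041627943/25389989167104 ≈ 0.9489977; E[X] < 1, so R_6(7) > 564.


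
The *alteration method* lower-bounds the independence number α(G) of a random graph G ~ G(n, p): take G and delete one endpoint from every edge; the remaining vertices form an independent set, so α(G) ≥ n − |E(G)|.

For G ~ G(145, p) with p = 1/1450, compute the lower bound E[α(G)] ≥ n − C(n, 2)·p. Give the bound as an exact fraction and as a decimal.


E[|E(G)|] = C(145, 2)·p = 10440 · (1/1450) = 36/5.
E[α(G)] ≥ n − E[|E(G)|] = 145 − 36/5 = 689/5.
Numerically: ≈ 137.800.
(This is only a lower bound; the true E[α(G)] may be larger.)

E[α(G)] ≥ 689/5 ≈ 137.800.


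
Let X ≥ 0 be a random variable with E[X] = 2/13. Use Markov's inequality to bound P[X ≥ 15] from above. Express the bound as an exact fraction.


μ = E[X] = 2/13, a = 15.
Markov: P[X ≥ 15] ≤ μ/a = (2/13)/15 = 2/195.
Numerically: ≈ 0.01026.
(Since a = 15 > μ = 0.15385, the bound 2/195 is < 1 and informative.)

P[X ≥ 15] ≤ 2/195 ≈ 0.01026.


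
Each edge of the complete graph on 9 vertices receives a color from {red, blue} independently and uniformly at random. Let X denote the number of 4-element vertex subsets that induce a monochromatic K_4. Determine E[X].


Let X = Σ_S X_S over the C(9, 4) = 126 subsets S of size 4, where X_S = 1 if the K_4 on S is monochromatic.
For a fixed S, the K_4 on S has C(4, 2) = 6 edges. P[all 6 edges red] = (1/2)^6, and likewise for blue, so P[monochromatic] = 2·(1/2)^6 = 2^{1 − 6} = 1/32.
Summing: E[X] = C(9, 4) · 2^{1 − 6} = 126 · 1/32 = 63/16.
Numerically: E[X] ≈ 3.93750.

E[X] = C(9,4)·2^(1−C(4,2)) = 63/16 ≈ 3.93750.


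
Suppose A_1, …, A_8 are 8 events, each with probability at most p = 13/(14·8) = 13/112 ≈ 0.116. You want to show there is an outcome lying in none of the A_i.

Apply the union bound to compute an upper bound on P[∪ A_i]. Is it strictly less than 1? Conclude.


Union bound: P[∪_{i=1}^{8} A_i] ≤ Σ_i P[A_i] ≤ 8·p = 8·(13/112) = 13/14.
Numerically: 13/14 ≈ 0.929.
Is 13/14 < 1? YES.
Since P[∪ A_i] ≤ 13/14 < 1, the complement has P[∩ A_i^c] ≥ 1 − 13/14 = 1/14 > 0, so some outcome avoids every A_i.

8·p = 13/14 ≈ 0.929; existence CERTIFIED by the union bound.


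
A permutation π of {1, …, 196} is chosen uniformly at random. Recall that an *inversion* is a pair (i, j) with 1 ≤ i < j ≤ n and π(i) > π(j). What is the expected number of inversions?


Write X = Σ X_I over the C(196, 2) = 19110 pairs i < j, with X_I the indicator of one inversion.
There are 19110 indicators.
For each fixed pair i < j, the values π(i) and π(j) are two distinct elements of {1, …, 196} in uniformly random order; by symmetry P[π(i) > π(j)] = 1/2.
By linearity: E[X] = 19110 · (1/2) = C(196, 2) · (1/2) = 19110/2 = 9555 ≈ 9555.000.

E[X] = 9555 = 9555.000.


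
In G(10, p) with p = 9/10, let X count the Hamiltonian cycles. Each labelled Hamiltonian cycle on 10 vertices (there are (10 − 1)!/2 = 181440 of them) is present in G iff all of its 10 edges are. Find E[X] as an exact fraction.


K_10 has (10 − 1)!/2 = 181440 labelled Hamiltonian cycles.
For each such Hamiltonian cycle H, let X_H = 1 if all 10 edges of H are present in G. Then P[X_H = 1] = p^{10} = (9/10)^{10} = 3486784401/10000000000.
Summing the indicators: E[X] = Σ_H E[X_H] = 181440 · p^{10} = 181440 · 3486784401/10000000000 = 1977006755367/31250000.
Numerically: E[X] ≈ 63264.

E[X] = 181440 · (9/10)^{10} = 1977006755367/31250000 ≈ 63264.


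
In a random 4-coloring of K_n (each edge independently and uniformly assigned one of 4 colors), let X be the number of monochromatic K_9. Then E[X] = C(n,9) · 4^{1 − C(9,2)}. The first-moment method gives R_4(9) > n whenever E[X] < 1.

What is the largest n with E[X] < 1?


We need C(n, 9) · 4^{1 − 36} < 1, i.e. C(n, 9) < 4^{36 − 1} = 1180591620717411303424.
Check values of n near the boundary:
  n = 908: C(908, 9) = 1111058428637338083100; 1111058428637338083100 < 1180591620717411303424? YES
  n = 909: C(909, 9) = 1122169012923711463931; 1122169012923711463931 < 1180591620717411303424? YES
  n = 910: C(910, 9) = 1133378248346922788210; 1133378248346922788210 < 1180591620717411303424? YES
  n = 911: C(911, 9) = 1144686900492291197405; 1144686900492291197405 < 1180591620717411303424? YES
  n = 912: C(912, 9) = 1156095740032081475120; 1156095740032081475120 < 1180591620717411303424? YES
  n = 913: C(913, 9) = 1167605542753639808390; 1167605542753639808390 < 1180591620717411303424? YES
  n = 914: C(914, 9) = 1179217089587653905932; 1179217089587653905932 < 1180591620717411303424? YES
  n = 915: C(915, 9) = 1190931166636537885130; 1190931166636537885130 < 1180591620717411303424? NO
  n = 916: C(916, 9) = 1202748565202942340440; 1202748565202942340440 < 1180591620717411303424? NO
  n = 917: C(917, 9) = 1214670081818390006810; 1214670081818390006810 < 1180591620717411303424? NO
The largest n with C(n, 9) < 1180591620717411303424 is n = 914 (where E[X] = 294804272396913476483/295147905179352825856 ≈ 0.999). Hence R_4(9) > 914, i.e. R_4(9) ≥ 915.

Largest n = 914; hence R_4(9) > 914.


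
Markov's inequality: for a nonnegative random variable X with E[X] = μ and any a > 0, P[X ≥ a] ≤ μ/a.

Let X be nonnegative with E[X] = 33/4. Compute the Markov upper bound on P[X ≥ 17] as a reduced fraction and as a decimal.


μ = E[X] = 33/4, a = 17.
Markov: P[X ≥ 17] ≤ μ/a = (33/4)/17 = 33/68.
Numerically: ≈ 0.485.
(Since a = 17 > μ = 8.250, the bound 33/68 is < 1 and informative.)

P[X ≥ 17] ≤ 33/68 ≈ 0.485.


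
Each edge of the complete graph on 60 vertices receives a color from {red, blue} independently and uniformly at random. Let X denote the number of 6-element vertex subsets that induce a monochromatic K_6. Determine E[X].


Let X = Σ_S X_S over the C(60, 6) = 50063860 subsets S of size 6, where X_S = 1 if the K_6 on S is monochromatic.
For a fixed S, the K_6 on S has C(6, 2) = 15 edges. P[all 15 edges red] = (1/2)^15, and likewise for blue, so P[monochromatic] = 2·(1/2)^15 = 2^{1 − 15} = 1/16384.
By linearity of expectation: E[X] = C(60, 6) · 2^{1 − 15} = 50063860 · 1/16384 = 12515965/4096.
Numerically: E[X] ≈ 3055.6555.

E[X] = C(60,6)·2^(1−C(6,2)) = 12515965/4096 ≈ 3055.6555.


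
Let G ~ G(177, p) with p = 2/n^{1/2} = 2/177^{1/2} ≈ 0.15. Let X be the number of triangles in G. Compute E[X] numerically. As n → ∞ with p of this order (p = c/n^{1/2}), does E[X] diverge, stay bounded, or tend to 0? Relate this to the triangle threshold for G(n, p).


Number of potential triangles: C(177, 3) = 908600.
Each occurs with probability p³ ≈ (0.15)³ ≈ 3.39727e-03.
By linearity: E[X] = C(177, 3)·p³ ≈ 908600 · 3.39727e-03 ≈ 3086.760.
Since α = 1/2 < 1, p = c/n^{1/2} ≫ 1/n is above the triangle threshold p ~ 1/n. Asymptotically E[X] ~ (c³/6)·n^{3(1−α)} = (2³/6)·n^{1.5} → ∞; triangles are abundant w.h.p.

E[X] ≈ 3086.760; in regime p = Θ(1/n^{1/2}) E[X] diverges (above the triangle threshold p ~ 1/n).


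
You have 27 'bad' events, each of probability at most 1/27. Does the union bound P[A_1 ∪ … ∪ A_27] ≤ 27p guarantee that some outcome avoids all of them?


Union bound: P[∪_{i=1}^{27} A_i] ≤ Σ_i P[A_i] ≤ 27·p = 27·(1/27) = 1.
Numerically: 1 ≈ 1.00000.
Is 1 < 1? NO.
Since the bound 1 is ≥ 1, the union bound is uninformative here; it does NOT by itself certify existence.

27·p = 1 ≈ 1.00000; existence NOT certified by the union bound.


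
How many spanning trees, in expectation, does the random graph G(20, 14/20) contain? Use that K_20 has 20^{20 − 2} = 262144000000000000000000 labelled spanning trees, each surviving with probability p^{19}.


K_20 has 20^{20 − 2} = 262144000000000000000000 labelled spanning trees.
For each such spanning tree H, let X_H = 1 if all 19 edges of H are present in G. Then P[X_H = 1] = p^{19} = (7/10)^{19} = 11398895185373143/10000000000000000000.
By linearity: E[X] = Σ_H E[X_H] = 262144000000000000000000 · p^{19} = 262144000000000000000000 · 11398895185373143/10000000000000000000 = 1494075989737228599296/5.
Numerically: E[X] ≈ 2.99e+20.

E[X] = 262144000000000000000000 · (7/10)^{19} = 1494075989737228599296/5 ≈ 2.99e+20.


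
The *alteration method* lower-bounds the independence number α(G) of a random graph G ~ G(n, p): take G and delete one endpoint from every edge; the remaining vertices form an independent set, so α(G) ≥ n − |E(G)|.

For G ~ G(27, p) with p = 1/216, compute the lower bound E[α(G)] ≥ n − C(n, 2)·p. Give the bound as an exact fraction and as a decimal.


E[|E(G)|] = C(27, 2)·p = 351 · (1/216) = 13/8.
E[α(G)] ≥ n − E[|E(G)|] = 27 − 13/8 = 203/8.
Numerically: ≈ 25.375000.
(This is only a lower bound; the true E[α(G)] may be larger.)

E[α(G)] ≥ 203/8 ≈ 25.375000.


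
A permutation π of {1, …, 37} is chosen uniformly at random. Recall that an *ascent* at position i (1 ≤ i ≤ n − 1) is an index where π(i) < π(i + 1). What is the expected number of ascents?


Write X = Σ X_I over i = 1, …, 36, with X_I the indicator of one ascent.
There are 36 indicators.
For each fixed i, the pair (π(i), π(i+1)) is a uniformly random ordered pair of distinct values from {1, …, 37}; by symmetry P[π(i) < π(i+1)] = 1/2.
By linearity: E[X] = 36 · (1/2) = (37 − 1) · (1/2) = 18 ≈ 18.000.

E[X] = 18 = 18.000.


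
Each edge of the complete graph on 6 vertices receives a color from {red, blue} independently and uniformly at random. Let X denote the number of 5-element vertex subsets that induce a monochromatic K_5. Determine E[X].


Let X = Σ_S X_S over the C(6, 5) = 6 subsets S of size 5, where X_S = 1 if the K_5 on S is monochromatic.
For a fixed S, the K_5 on S has C(5, 2) = 10 edges. P[all 10 edges red] = (1/2)^10, and likewise for blue, so P[monochromatic] = 2·(1/2)^10 = 2^{1 − 10} = 1/512.
Summing: E[X] = C(6, 5) · 2^{1 − 10} = 6 · 1/512 = 3/256.
Numerically: E[X] ≈ 0.0117.

E[X] = C(6,5)·2^(1−C(5,2)) = 3/256 ≈ 0.0117.


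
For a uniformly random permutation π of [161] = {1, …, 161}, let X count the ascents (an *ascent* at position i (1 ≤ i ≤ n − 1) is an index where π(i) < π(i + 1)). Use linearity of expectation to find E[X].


Write X = Σ X_I over i = 1, …, 160, with X_I the indicator of one ascent.
There are 160 indicators.
For each fixed i, the pair (π(i), π(i+1)) is a uniformly random ordered pair of distinct values from {1, …, 161}; by symmetry P[π(i) < π(i+1)] = 1/2.
By linearity: E[X] = 160 · (1/2) = (161 − 1) · (1/2) = 80 ≈ 80.000000.

E[X] = 80 = 80.000000.


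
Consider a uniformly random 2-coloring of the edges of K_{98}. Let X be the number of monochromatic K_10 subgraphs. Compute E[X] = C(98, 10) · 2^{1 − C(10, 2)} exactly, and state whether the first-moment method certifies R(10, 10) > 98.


E[X] = C(98, 10) · 2^{1 − 45} = 14005614014756 · 2^{−44} = 14005614014756/17592186044416.
As a reduced fraction: E[X] = 3501403503689/4398046511104 ≈ 0.79613.
Is E[X] < 1? YES.
Since E[X] < 1, there exists a 2-coloring of K_{98} with no monochromatic K_10; hence R(10, 10) > 98.

E[X] = 3501403503689/4398046511104 ≈ 0.79613; E[X] < 1, so R(10, 10) > 98.


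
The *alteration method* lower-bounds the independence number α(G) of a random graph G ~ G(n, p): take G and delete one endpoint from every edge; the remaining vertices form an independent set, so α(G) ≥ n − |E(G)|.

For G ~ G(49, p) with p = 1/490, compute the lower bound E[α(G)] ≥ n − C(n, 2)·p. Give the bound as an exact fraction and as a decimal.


E[|E(G)|] = C(49, 2)·p = 1176 · (1/490) = 12/5.
E[α(G)] ≥ n − E[|E(G)|] = 49 − 12/5 = 233/5.
Numerically: ≈ 46.60000.
(This is only a lower bound; the true E[α(G)] may be larger.)

E[α(G)] ≥ 233/5 ≈ 46.60000.


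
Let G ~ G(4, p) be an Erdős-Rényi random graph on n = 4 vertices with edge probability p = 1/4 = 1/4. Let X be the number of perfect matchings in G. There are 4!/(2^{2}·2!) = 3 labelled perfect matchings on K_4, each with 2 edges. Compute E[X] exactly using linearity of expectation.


K_4 has 4!/(2^{2}·2!) = 3 labelled perfect matchings.
For each such perfect matching H, let X_H = 1 if all 2 edges of H are present in G. Then P[X_H = 1] = p^{2} = (1/4)^{2} = 1/16.
Summing the indicators: E[X] = Σ_H E[X_H] = 3 · p^{2} = 3 · 1/16 = 3/16.
Numerically: E[X] ≈ 0.1875.

E[X] = 3 · (1/4)^{2} = 3/16 ≈ 0.1875.


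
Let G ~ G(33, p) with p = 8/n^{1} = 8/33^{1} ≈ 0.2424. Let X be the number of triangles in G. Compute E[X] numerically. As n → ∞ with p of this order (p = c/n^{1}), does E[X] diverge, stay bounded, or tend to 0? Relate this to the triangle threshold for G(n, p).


Number of potential triangles: C(33, 3) = 5456.
Each occurs with probability p³ ≈ (0.2424)³ ≈ 1.424715e-02.
By linearity: E[X] = C(33, 3)·p³ ≈ 5456 · 1.424715e-02 ≈ 77.7325.
Here α = 1, so p = 8/n is exactly at the triangle threshold p ~ 1/n. Asymptotically E[X] → c³/6 = 8³/6 = 256/3 ≈ 85.3333, a bounded constant. In this regime the triangle count is asymptotically Poisson(c³/6).

E[X] ≈ 77.7325; in regime p = Θ(1/n^{1}) E[X] stays bounded (at the triangle threshold p ~ 1/n).


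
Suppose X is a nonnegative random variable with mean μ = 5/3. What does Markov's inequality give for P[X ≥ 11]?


μ = E[X] = 5/3, a = 11.
Markov: P[X ≥ 11] ≤ μ/a = (5/3)/11 = 5/33.
Numerically: ≈ 0.151515.
(Since a = 11 > μ = 1.666667, the bound 5/33 is < 1 and informative.)

P[X ≥ 11] ≤ 5/33 ≈ 0.151515.


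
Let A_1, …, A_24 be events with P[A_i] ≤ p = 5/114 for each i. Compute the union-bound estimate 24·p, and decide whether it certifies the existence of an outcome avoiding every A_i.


Union bound: P[∪_{i=1}^{24} A_i] ≤ Σ_i P[A_i] ≤ 24·p = 24·(5/114) = 20/19.
Numerically: 20/19 ≈ 1.053.
Is 20/19 < 1? NO.
Since the bound 20/19 is ≥ 1, the union bound is uninformative here; it does NOT by itself certify existence.

24·p = 20/19 ≈ 1.053; existence NOT certified by the union bound.


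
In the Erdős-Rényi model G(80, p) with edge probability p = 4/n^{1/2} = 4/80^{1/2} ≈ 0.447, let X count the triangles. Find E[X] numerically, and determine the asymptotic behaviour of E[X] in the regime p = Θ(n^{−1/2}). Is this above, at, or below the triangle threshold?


Number of potential triangles: C(80, 3) = 82160.
Each occurs with probability p³ ≈ (0.447)³ ≈ 8.94427e-02.
By linearity: E[X] = C(80, 3)·p³ ≈ 82160 · 8.94427e-02 ≈ 7348.614.
Since α = 1/2 < 1, p = c/n^{1/2} ≫ 1/n is above the triangle threshold p ~ 1/n. Asymptotically E[X] ~ (c³/6)·n^{3(1−α)} = (4³/6)·n^{1.5} → ∞; triangles are abundant w.h.p.

E[X] ≈ 7348.614; in regime p = Θ(1/n^{1/2}) E[X] diverges (above the triangle threshold p ~ 1/n).


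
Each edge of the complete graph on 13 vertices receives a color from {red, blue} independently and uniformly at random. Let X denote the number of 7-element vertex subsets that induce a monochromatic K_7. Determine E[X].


Let X = Σ_S X_S over the C(13, 7) = 1716 subsets S of size 7, where X_S = 1 if the K_7 on S is monochromatic.
For a fixed S, the K_7 on S has C(7, 2) = 21 edges. P[all 21 edges red] = (1/2)^21, and likewise for blue, so P[monochromatic] = 2·(1/2)^21 = 2^{1 − 21} = 1/1048576.
Summing: E[X] = C(13, 7) · 2^{1 − 21} = 1716 · 1/1048576 = 429/262144.
Numerically: E[X] ≈ 0.0016.

E[X] = C(13,7)·2^(1−C(7,2)) = 429/262144 ≈ 0.0016.


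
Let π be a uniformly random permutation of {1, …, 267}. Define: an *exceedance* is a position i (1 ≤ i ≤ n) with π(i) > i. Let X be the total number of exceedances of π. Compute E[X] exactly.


Write X = Σ_{i=1}^{267} X_i, where X_i = 1_{π(i) > i}.
For each fixed i, π(i) is uniform over {1, …, 267} (marginal of a uniform permutation), so P[π(i) > i] = (n − i)/n. Summing: Σ_{i=1}^{267} (n − i)/n = (0 + 1 + … + 266)/267 = 267(267 − 1)/(2·267) = (267 − 1)/2.
Hence E[X] = Σ_{i=1}^{267} (267 − i)/267 = 133 ≈ 133.0000.

E[X] = 133 = 133.0000.


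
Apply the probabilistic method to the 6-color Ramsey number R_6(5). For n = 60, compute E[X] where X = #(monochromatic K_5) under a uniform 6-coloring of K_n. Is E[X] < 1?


E[X] = C(60, 5) · 6^{1 − 10} = 5461512 · 6^{−9} = 5461512/10077696.
As a reduced fraction: E[X] = 227563/419904 ≈ 0.5419405.
Is E[X] < 1? YES.
Since E[X] < 1, there exists a 6-coloring of K_{60} with no monochromatic K_5; hence R_6(5) > 60.

E[X] = 227563/419904 ≈ 0.5419405; E[X] < 1, so R_6(5) > 60.


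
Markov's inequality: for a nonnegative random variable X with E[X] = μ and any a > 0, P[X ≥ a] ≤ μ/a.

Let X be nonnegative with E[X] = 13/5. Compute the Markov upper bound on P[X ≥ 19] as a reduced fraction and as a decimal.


μ = E[X] = 13/5, a = 19.
Markov: P[X ≥ 19] ≤ μ/a = (13/5)/19 = 13/95.
Numerically: ≈ 0.1368.
(Since a = 19 > μ = 2.6000, the bound 13/95 is < 1 and informative.)

P[X ≥ 19] ≤ 13/95 ≈ 0.1368.


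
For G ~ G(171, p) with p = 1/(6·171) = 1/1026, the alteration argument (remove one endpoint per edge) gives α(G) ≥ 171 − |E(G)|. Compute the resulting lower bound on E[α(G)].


E[|E(G)|] = C(171, 2)·p = 14535 · (1/1026) = 85/6.
E[α(G)] ≥ n − E[|E(G)|] = 171 − 85/6 = 941/6.
Numerically: ≈ 156.83333.
(This is only a lower bound; the true E[α(G)] may be larger.)

E[α(G)] ≥ 941/6 ≈ 156.83333.


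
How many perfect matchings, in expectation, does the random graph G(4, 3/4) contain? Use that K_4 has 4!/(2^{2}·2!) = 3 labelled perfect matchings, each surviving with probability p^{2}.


K_4 has 4!/(2^{2}·2!) = 3 labelled perfect matchings.
For each such perfect matching H, let X_H = 1 if all 2 edges of H are present in G. Then P[X_H = 1] = p^{2} = (3/4)^{2} = 9/16.
By linearity of expectation: E[X] = Σ_H E[X_H] = 3 · p^{2} = 3 · 9/16 = 27/16.
Numerically: E[X] ≈ 1.688.

E[X] = 3 · (3/4)^{2} = 27/16 ≈ 1.688.


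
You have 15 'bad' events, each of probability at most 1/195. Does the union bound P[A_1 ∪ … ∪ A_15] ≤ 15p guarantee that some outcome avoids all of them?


Union bound: P[∪_{i=1}^{15} A_i] ≤ Σ_i P[A_i] ≤ 15·p = 15·(1/195) = 1/13.
Numerically: 1/13 ≈ 0.077.
Is 1/13 < 1? YES.
Since P[∪ A_i] ≤ 1/13 < 1, the complement has P[∩ A_i^c] ≥ 1 − 1/13 = 12/13 > 0, so some outcome avoids every A_i.

15·p = 1/13 ≈ 0.077; existence CERTIFIED by the union bound.


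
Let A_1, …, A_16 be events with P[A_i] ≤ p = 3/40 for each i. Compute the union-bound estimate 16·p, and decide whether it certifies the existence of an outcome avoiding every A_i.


Union bound: P[∪_{i=1}^{16} A_i] ≤ Σ_i P[A_i] ≤ 16·p = 16·(3/40) = 6/5.
Numerically: 6/5 ≈ 1.2000.
Is 6/5 < 1? NO.
Since the bound 6/5 is ≥ 1, the union bound is uninformative here; it does NOT by itself certify existence.

16·p = 6/5 ≈ 1.2000; existence NOT certified by the union bound.


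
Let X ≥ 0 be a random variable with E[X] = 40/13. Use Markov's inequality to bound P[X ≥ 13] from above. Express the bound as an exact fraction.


μ = E[X] = 40/13, a = 13.
Markov: P[X ≥ 13] ≤ μ/a = (40/13)/13 = 40/169.
Numerically: ≈ 0.236686.
(Since a = 13 > μ = 3.076923, the bound 40/169 is < 1 and informative.)

P[X ≥ 13] ≤ 40/169 ≈ 0.236686.


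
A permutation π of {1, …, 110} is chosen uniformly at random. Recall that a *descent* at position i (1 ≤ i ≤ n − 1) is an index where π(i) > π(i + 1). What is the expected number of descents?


Write X = Σ X_I over i = 1, …, 109, with X_I the indicator of one descent.
There are 109 indicators.
For each fixed i, the pair (π(i), π(i+1)) is a uniformly random ordered pair of distinct values from {1, …, 110}; by symmetry P[π(i) > π(i+1)] = 1/2.
By linearity: E[X] = 109 · (1/2) = (110 − 1) · (1/2) = 109/2 ≈ 54.500.

E[X] = 109/2 = 54.500.


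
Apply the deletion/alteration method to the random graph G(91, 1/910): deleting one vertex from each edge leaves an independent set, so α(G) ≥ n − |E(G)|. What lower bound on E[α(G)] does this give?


E[|E(G)|] = C(91, 2)·p = 4095 · (1/910) = 9/2.
E[α(G)] ≥ n − E[|E(G)|] = 91 − 9/2 = 173/2.
Numerically: ≈ 86.5000.
(This is only a lower bound; the true E[α(G)] may be larger.)

E[α(G)] ≥ 173/2 ≈ 86.5000.


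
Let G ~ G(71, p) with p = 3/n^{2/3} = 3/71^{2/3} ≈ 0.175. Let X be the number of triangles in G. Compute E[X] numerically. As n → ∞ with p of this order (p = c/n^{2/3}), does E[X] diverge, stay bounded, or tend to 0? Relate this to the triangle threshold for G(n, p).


Number of potential triangles: C(71, 3) = 57155.
Each occurs with probability p³ ≈ (0.175)³ ≈ 5.356080e-03.
By linearity: E[X] = C(71, 3)·p³ ≈ 57155 · 5.356080e-03 ≈ 306.1268.
Since α = 2/3 < 1, p = c/n^{2/3} ≫ 1/n is above the triangle threshold p ~ 1/n. Asymptotically E[X] ~ (c³/6)·n^{3(1−α)} = (3³/6)·n^{1} → ∞; triangles are abundant w.h.p.

E[X] ≈ 306.1268; in regime p = Θ(1/n^{2/3}) E[X] diverges (above the triangle threshold p ~ 1/n).


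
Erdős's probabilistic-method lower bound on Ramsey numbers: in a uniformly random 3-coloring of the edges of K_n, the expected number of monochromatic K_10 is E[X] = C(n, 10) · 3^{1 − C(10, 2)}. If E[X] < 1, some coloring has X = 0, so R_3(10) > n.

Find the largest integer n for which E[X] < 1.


We need C(n, 10) · 3^{1 − 45} < 1, i.e. C(n, 10) < 3^{45 − 1} = 984770902183611232881.
Check values of n near the boundary:
  n = 572: C(572, 10) = 954640815642161682606; 954640815642161682606 < 984770902183611232881? YES
  n = 573: C(573, 10) = 971597135635805762226; 971597135635805762226 < 984770902183611232881? YES
  n = 574: C(574, 10) = 988824035203816502691; 988824035203816502691 < 984770902183611232881? NO
  n = 575: C(575, 10) = 1006325345561406175305; 1006325345561406175305 < 984770902183611232881? NO
  n = 576: C(576, 10) = 1024104945306307344480; 1024104945306307344480 < 984770902183611232881? NO
The largest n with C(n, 10) < 984770902183611232881 is n = 573 (where E[X] = 35985079097622435638/36472996377170786403 ≈ 0.986623). Hence R_3(10) > 573, i.e. R_3(10) ≥ 574.

Largest n = 573; hence R_3(10) > 573.


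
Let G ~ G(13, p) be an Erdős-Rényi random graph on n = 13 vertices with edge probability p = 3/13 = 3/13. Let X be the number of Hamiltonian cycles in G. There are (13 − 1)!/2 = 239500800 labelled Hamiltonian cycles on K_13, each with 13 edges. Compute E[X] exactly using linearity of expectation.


K_13 has (13 − 1)!/2 = 239500800 labelled Hamiltonian cycles.
For each such Hamiltonian cycle H, let X_H = 1 if all 13 edges of H are present in G. Then P[X_H = 1] = p^{13} = (3/13)^{13} = 1594323/302875106592253.
Summing the indicators: E[X] = Σ_H E[X_H] = 239500800 · p^{13} = 239500800 · 1594323/302875106592253 = 381841633958400/302875106592253.
Numerically: E[X] ≈ 1.2607.

E[X] = 239500800 · (3/13)^{13} = 381841633958400/302875106592253 ≈ 1.2607.


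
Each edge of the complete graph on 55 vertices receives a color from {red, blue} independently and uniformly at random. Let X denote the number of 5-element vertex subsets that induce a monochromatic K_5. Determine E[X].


Let X = Σ_S X_S over the C(55, 5) = 3478761 subsets S of size 5, where X_S = 1 if the K_5 on S is monochromatic.
For a fixed S, the K_5 on S has C(5, 2) = 10 edges. P[all 10 edges red] = (1/2)^10, and likewise for blue, so P[monochromatic] = 2·(1/2)^10 = 2^{1 − 10} = 1/512.
By linearity of expectation: E[X] = C(55, 5) · 2^{1 − 10} = 3478761 · 1/512 = 3478761/512.
Numerically: E[X] ≈ 6794.455.

E[X] = C(55,5)·2^(1−C(5,2)) = 3478761/512 ≈ 6794.455.


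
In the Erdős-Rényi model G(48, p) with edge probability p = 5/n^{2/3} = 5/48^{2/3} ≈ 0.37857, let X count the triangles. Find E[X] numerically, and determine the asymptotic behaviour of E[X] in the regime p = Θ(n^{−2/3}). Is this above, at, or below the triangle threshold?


Number of potential triangles: C(48, 3) = 17296.
Each occurs with probability p³ ≈ (0.37857)³ ≈ 5.4253472e-02.
By linearity: E[X] = C(48, 3)·p³ ≈ 17296 · 5.4253472e-02 ≈ 938.36806.
Since α = 2/3 < 1, p = c/n^{2/3} ≫ 1/n is above the triangle threshold p ~ 1/n. Asymptotically E[X] ~ (c³/6)·n^{3(1−α)} = (5³/6)·n^{1} → ∞; triangles are abundant w.h.p.

E[X] ≈ 938.36806; in regime p = Θ(1/n^{2/3}) E[X] diverges (above the triangle threshold p ~ 1/n).


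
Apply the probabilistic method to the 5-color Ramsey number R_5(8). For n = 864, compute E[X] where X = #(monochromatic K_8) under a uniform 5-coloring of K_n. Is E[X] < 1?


E[X] = C(864, 8) · 5^{1 − 28} = 7455455062926006708 · 5^{−27} = 7455455062926006708/7450580596923828125.
As a reduced fraction: E[X] = 7455455062926006708/7450580596923828125 ≈ 1.001.
Is E[X] < 1? NO.
Since E[X] ≥ 1, the first-moment bound is inconclusive at n = 864; it does NOT by itself certify R_5(8) > 864.

E[X] = 7455455062926006708/7450580596923828125 ≈ 1.001; E[X] ≥ 1; first-moment method inconclusive here.


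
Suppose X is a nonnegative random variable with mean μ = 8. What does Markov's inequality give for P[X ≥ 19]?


μ = E[X] = 8, a = 19.
Markov: P[X ≥ 19] ≤ μ/a = (8)/19 = 8/19.
Numerically: ≈ 0.421053.
(Since a = 19 > μ = 8.000000, the bound 8/19 is < 1 and informative.)

P[X ≥ 19] ≤ 8/19 ≈ 0.421053.


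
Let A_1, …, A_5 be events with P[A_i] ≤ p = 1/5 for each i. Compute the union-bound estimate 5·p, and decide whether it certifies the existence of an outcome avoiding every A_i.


Union bound: P[∪_{i=1}^{5} A_i] ≤ Σ_i P[A_i] ≤ 5·p = 5·(1/5) = 1.
Numerically: 1 ≈ 1.00000.
Is 1 < 1? NO.
Since the bound 1 is ≥ 1, the union bound is uninformative here; it does NOT by itself certify existence.

5·p = 1 ≈ 1.00000; existence NOT certified by the union bound.


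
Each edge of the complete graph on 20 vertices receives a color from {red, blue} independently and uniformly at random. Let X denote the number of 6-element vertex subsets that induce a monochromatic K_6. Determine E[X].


Let X = Σ_S X_S over the C(20, 6) = 38760 subsets S of size 6, where X_S = 1 if the K_6 on S is monochromatic.
For a fixed S, the K_6 on S has C(6, 2) = 15 edges. P[all 15 edges red] = (1/2)^15, and likewise for blue, so P[monochromatic] = 2·(1/2)^15 = 2^{1 − 15} = 1/16384.
By linearity of expectation: E[X] = C(20, 6) · 2^{1 − 15} = 38760 · 1/16384 = 4845/2048.
Numerically: E[X] ≈ 2.3657.

E[X] = C(20,6)·2^(1−C(6,2)) = 4845/2048 ≈ 2.3657.


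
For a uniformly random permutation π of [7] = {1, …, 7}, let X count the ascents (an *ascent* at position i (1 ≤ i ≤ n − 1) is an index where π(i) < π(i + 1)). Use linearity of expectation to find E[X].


Write X = Σ X_I over i = 1, …, 6, with X_I the indicator of one ascent.
There are 6 indicators.
For each fixed i, the pair (π(i), π(i+1)) is a uniformly random ordered pair of distinct values from {1, …, 7}; by symmetry P[π(i) < π(i+1)] = 1/2.
By linearity: E[X] = 6 · (1/2) = (7 − 1) · (1/2) = 3 ≈ 3.000000.

E[X] = 3 = 3.000000.


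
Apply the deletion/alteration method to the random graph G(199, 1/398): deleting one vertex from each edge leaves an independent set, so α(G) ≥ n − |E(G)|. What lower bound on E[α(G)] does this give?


E[|E(G)|] = C(199, 2)·p = 19701 · (1/398) = 99/2.
E[α(G)] ≥ n − E[|E(G)|] = 199 − 99/2 = 299/2.
Numerically: ≈ 149.500.
(This is only a lower bound; the true E[α(G)] may be larger.)

E[α(G)] ≥ 299/2 ≈ 149.500.


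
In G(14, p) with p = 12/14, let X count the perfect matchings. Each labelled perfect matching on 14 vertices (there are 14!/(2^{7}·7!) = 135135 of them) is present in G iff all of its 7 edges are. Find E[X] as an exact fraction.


K_14 has 14!/(2^{7}·7!) = 135135 labelled perfect matchings.
For each such perfect matching H, let X_H = 1 if all 7 edges of H are present in G. Then P[X_H = 1] = p^{7} = (6/7)^{7} = 279936/823543.
By linearity of expectation: E[X] = Σ_H E[X_H] = 135135 · p^{7} = 135135 · 279936/823543 = 5404164480/117649.
Numerically: E[X] ≈ 4.593e+04.

E[X] = 135135 · (6/7)^{7} = 5404164480/117649 ≈ 4.593e+04.


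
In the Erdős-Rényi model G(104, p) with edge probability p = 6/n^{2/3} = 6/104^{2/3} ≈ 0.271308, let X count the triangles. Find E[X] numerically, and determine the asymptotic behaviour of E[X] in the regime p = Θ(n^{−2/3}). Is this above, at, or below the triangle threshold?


Number of potential triangles: C(104, 3) = 182104.
Each occurs with probability p³ ≈ (0.271308)³ ≈ 1.99704142e-02.
By linearity: E[X] = C(104, 3)·p³ ≈ 182104 · 1.99704142e-02 ≈ 3636.692308.
Since α = 2/3 < 1, p = c/n^{2/3} ≫ 1/n is above the triangle threshold p ~ 1/n. Asymptotically E[X] ~ (c³/6)·n^{3(1−α)} = (6³/6)·n^{1} → ∞; triangles are abundant w.h.p.

E[X] ≈ 3636.692308; in regime p = Θ(1/n^{2/3}) E[X] diverges (above the triangle threshold p ~ 1/n).


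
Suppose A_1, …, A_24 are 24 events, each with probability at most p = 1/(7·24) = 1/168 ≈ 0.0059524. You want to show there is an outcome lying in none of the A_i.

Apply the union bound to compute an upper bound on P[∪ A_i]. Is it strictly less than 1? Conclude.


Union bound: P[∪_{i=1}^{24} A_i] ≤ Σ_i P[A_i] ≤ 24·p = 24·(1/168) = 1/7.
Numerically: 1/7 ≈ 0.1428571.
Is 1/7 < 1? YES.
Since P[∪ A_i] ≤ 1/7 < 1, the complement has P[∩ A_i^c] ≥ 1 − 1/7 = 6/7 > 0, so some outcome avoids every A_i.

24·p = 1/7 ≈ 0.1428571; existence CERTIFIED by the union bound.


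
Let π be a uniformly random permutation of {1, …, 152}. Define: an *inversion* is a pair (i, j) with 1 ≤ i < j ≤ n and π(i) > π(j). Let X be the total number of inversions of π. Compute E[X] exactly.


Write X = Σ X_I over the C(152, 2) = 11476 pairs i < j, with X_I the indicator of one inversion.
There are 11476 indicators.
For each fixed pair i < j, the values π(i) and π(j) are two distinct elements of {1, …, 152} in uniformly random order; by symmetry P[π(i) > π(j)] = 1/2.
By linearity: E[X] = 11476 · (1/2) = C(152, 2) · (1/2) = 11476/2 = 5738 ≈ 5738.00000.

E[X] = 5738 = 5738.00000.


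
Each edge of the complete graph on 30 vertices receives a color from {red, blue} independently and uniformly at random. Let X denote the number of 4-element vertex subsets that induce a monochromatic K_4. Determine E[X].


Let X = Σ_S X_S over the C(30, 4) = 27405 subsets S of size 4, where X_S = 1 if the K_4 on S is monochromatic.
For a fixed S, the K_4 on S has C(4, 2) = 6 edges. P[all 6 edges red] = (1/2)^6, and likewise for blue, so P[monochromatic] = 2·(1/2)^6 = 2^{1 − 6} = 1/32.
By linearity: E[X] = C(30, 4) · 2^{1 − 6} = 27405 · 1/32 = 27405/32.
Numerically: E[X] ≈ 856.40625.

E[X] = C(30,4)·2^(1−C(4,2)) = 27405/32 ≈ 856.40625.


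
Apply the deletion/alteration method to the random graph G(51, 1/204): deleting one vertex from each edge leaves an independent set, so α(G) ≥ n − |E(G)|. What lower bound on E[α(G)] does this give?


E[|E(G)|] = C(51, 2)·p = 1275 · (1/204) = 25/4.
E[α(G)] ≥ n − E[|E(G)|] = 51 − 25/4 = 179/4.
Numerically: ≈ 44.750.
(This is only a lower bound; the true E[α(G)] may be larger.)

E[α(G)] ≥ 179/4 ≈ 44.750.


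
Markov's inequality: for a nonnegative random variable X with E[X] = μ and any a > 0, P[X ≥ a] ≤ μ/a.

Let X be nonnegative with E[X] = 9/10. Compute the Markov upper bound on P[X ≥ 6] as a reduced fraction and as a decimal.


μ = E[X] = 9/10, a = 6.
Markov: P[X ≥ 6] ≤ μ/a = (9/10)/6 = 3/20.
Numerically: ≈ 0.150.
(Since a = 6 > μ = 0.900, the bound 3/20 is < 1 and informative.)

P[X ≥ 6] ≤ 3/20 ≈ 0.150.


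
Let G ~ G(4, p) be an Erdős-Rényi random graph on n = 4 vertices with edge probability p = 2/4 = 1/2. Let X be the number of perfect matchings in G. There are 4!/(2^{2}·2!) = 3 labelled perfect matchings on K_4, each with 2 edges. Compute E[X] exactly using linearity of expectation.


K_4 has 4!/(2^{2}·2!) = 3 labelled perfect matchings.
For each such perfect matching H, let X_H = 1 if all 2 edges of H are present in G. Then P[X_H = 1] = p^{2} = (1/2)^{2} = 1/4.
By linearity: E[X] = Σ_H E[X_H] = 3 · p^{2} = 3 · 1/4 = 3/4.
Numerically: E[X] ≈ 0.75.

E[X] = 3 · (1/2)^{2} = 3/4 ≈ 0.75.


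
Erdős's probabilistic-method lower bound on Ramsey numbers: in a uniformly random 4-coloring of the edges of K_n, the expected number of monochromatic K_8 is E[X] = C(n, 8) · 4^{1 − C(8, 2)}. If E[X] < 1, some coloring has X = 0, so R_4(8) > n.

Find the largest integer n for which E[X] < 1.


We need C(n, 8) · 4^{1 − 28} < 1, i.e. C(n, 8) < 4^{28 − 1} = 18014398509481984.
Check values of n near the boundary:
  n = 407: C(407, 8) = 17424959239309050; 17424959239309050 < 18014398509481984? YES
  n = 408: C(408, 8) = 17773458424095231; 17773458424095231 < 18014398509481984? YES
  n = 409: C(409, 8) = 18128041135797879; 18128041135797879 < 18014398509481984? NO
The largest n with C(n, 8) < 18014398509481984 is n = 408 (where E[X] = 17773458424095231/18014398509481984 ≈ 0.98663). Hence R_4(8) > 408, i.e. R_4(8) ≥ 409.

Largest n = 408; hence R_4(8) > 408.


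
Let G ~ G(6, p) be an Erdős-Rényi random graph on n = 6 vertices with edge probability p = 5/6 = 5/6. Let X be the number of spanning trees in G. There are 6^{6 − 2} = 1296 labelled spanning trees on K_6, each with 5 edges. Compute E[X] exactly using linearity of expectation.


K_6 has 6^{6 − 2} = 1296 labelled spanning trees.
For each such spanning tree H, let X_H = 1 if all 5 edges of H are present in G. Then P[X_H = 1] = p^{5} = (5/6)^{5} = 3125/7776.
Summing the indicators: E[X] = Σ_H E[X_H] = 1296 · p^{5} = 1296 · 3125/7776 = 3125/6.
Numerically: E[X] ≈ 520.833.

E[X] = 1296 · (5/6)^{5} = 3125/6 ≈ 520.833.
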